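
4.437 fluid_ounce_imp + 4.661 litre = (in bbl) 0.03011. Check: 1 fluid_ounce_imp = 2.8413063e-05 m^3, so 4.437 fluid_ounce_imp = 4.437 * 2.8413063e-05 = 0.00012606876 m^3. 1 litre = 0.001 m^3, so 4.661 litre = 4.661 * 0.001 = 0.004661 m^3. Sum: 0.00012606876 + 0.004661 = 0.0047870688 m^3. 1 bbl = 0.15898729 m^3, so 0.0047870688 m^3 = 0.0047870688 / 0.15898729 = 0.030109757 bbl ≈ 0.03011 bbl (4 s.f.).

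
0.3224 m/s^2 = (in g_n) 1 g_n = 9.80665 m/s^2, so 0.3224 m/s^2 = 0.3224 / 9.80665 = 0.032875651 g_n ≈ 0.03288 g_n (4 s.f.). Final answer: 0.03288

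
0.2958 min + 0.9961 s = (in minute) 0.3124. Check: 1 min = 60 s, so 0.2958 min = 0.2958 * 60 = 17.748 s. 0.9961 s is already in s. Sum: 17.748 + 0.9961 = 18.7441 s. 1 minute = 60 s, so 18.7441 s = 18.7441 / 60 = 0.31240167 minute ≈ 0.3124 minute (4 s.f.).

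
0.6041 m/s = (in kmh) 1 kmh = 0.27777778 m/s, so 0.6041 m/s = 0.6041 / 0.27777778 = 2.17476 kmh ≈ 2.175 kmh (4 s.f.). Final answer: 2.175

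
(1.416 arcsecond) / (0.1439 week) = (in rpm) 1 arcsecond = 4.8481368e-06 rad, so 1.416 arcsecond = 1.416 * 4.8481368e-06 = 6.8649617e-06 rad. 1 week = 604800 s, so 0.1439 week = 0.1439 * 604800 = 87030.72 s. Combine: 6.8649617e-06 rad / 87030.72 s = 7.8879753e-11 rad/s. 1 rpm = 0.10471976 rad/s, so 7.8879753e-11 rad/s = 7.8879753e-11 / 0.10471976 = 7.5324616e-10 rpm ≈ 7.532e-10 rpm (4 s.f.). Final answer: 7.532e-10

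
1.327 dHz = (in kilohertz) 0.0001327. Check: 1 dHz = 0.1 Hz, so 1.327 dHz = 1.327 * 0.1 = 0.1327 Hz. 1 kilohertz = 1000 Hz, so 0.1327 Hz = 0.1327 / 1000 = 0.0001327 kilohertz.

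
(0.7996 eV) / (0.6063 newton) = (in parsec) 1 eV = 1.6021766e-19 J, so 0.7996 eV = 0.7996 * 1.6021766e-19 = 1.2811004e-19 J. 0.6063 newton = 0.6063 N. Combine: 1.2811004e-19 J / 0.6063 N = 2.1129811e-19 m. 1 parsec = 3.0856776e+16 m, so 2.1129811e-19 m = 2.1129811e-19 / 3.0856776e+16 = 6.8477054e-36 parsec ≈ 6.848e-36 parsec (4 s.f.). Final answer: 6.848e-36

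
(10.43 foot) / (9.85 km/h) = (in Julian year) 1 foot = 0.3048 m, so 10.43 foot = 10.43 * 0.3048 = 3.179064 m. 1 km/h = 0.27777778 m/s, so 9.85 km/h = 9.85 * 0.27777778 = 2.7361111 m/s. Combine: 3.179064 m / 2.7361111 m/s = 1.1618914 s. 1 Julian year = 31557600 s, so 1.1618914 s = 1.1618914 / 31557600 = 3.6818117e-08 Julian year ≈ 3.682e-08 Julian year (4 s.f.). Final answer: 3.682e-08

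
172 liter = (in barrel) 1 liter = 0.001 m^3, so 172 liter = 172 * 0.001 = 0.172 m^3. 1 barrel = 0.15898729 m^3, so 0.172 m^3 = 0.172 / 0.15898729 = 1.0818475 barrel ≈ 1.082 barrel (4 s.f.). Final answer: 1.082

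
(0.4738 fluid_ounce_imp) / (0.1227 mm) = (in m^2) 0.1097. Check: 1 fluid_ounce_imp = 2.8413063e-05 m^3, so 0.4738 fluid_ounce_imp = 0.4738 * 2.8413063e-05 = 1.3462109e-05 m^3. 1 mm = 0.001 m, so 0.1227 mm = 0.1227 * 0.001 = 0.0001227 m. Combine: 1.3462109e-05 m^3 / 0.0001227 m = 0.10971564 m^2. Result: 0.10971564 m^2 ≈ 0.1097 m^2 (4 s.f.).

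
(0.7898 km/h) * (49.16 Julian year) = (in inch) 1 km/h = 0.27777778 m/s, so 0.7898 km/h = 0.7898 * 0.27777778 = 0.21938889 m/s. 1 Julian year = 31557600 s, so 49.16 Julian year = 49.16 * 31557600 = 1.5513716e+09 s. Combine: 0.21938889 m/s * 1.5513716e+09 s = 3.403537e+08 m. 1 inch = 0.0254 m, so 3.403537e+08 m = 3.403537e+08 / 0.0254 = 1.3399752e+10 inch ≈ 1.34e+10 inch (4 s.f.). Final answer: 1.34e+10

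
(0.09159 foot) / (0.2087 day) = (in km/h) 5.574e-06. Check: 1 foot = 0.3048 m, so 0.09159 foot = 0.09159 * 0.3048 = 0.027916632 m. 1 day = 86400 s, so 0.2087 day = 0.2087 * 86400 = 18031.68 s. Combine: 0.027916632 m / 18031.68 s = 1.5481992e-06 m/s. 1 km/h = 0.27777778 m/s, so 1.5481992e-06 m/s = 1.5481992e-06 / 0.27777778 = 5.573517e-06 km/h ≈ 5.574e-06 km/h (4 s.f.).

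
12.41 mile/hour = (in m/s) 5.548. Check: 1 mile/hour = 0.44704 m/s, so 12.41 mile/hour = 12.41 * 0.44704 = 5.5477664 m/s. Result: 5.5477664 m/s ≈ 5.548 m/s (4 s.f.).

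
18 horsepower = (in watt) 1 horsepower = 745.69987 W, so 18 horsepower = 18 * 745.69987 = 13422.598 W. 13422.598 W = 13422.598 watt ≈ 1.342e+04 watt (4 s.f.). Final answer: 1.342e+04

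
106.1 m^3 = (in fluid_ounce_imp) 3.734e+06. Check: 1 fluid_ounce_imp = 2.8413063e-05 m^3, so 106.1 m^3 = 106.1 / 2.8413063e-05 = 3734198 fluid_ounce_imp ≈ 3.734e+06 fluid_ounce_imp (4 s.f.).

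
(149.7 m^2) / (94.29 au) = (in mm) 1.061e-08. Check: 149.7 m^2 is already in m^2. 1 au = 1.4959787e+11 m, so 94.29 au = 94.29 * 1.4959787e+11 = 1.4105583e+13 m. Combine: 149.7 m^2 / 1.4105583e+13 m = 1.0612819e-11 m. 1 mm = 0.001 m, so 1.0612819e-11 m = 1.0612819e-11 / 0.001 = 1.0612819e-08 mm ≈ 1.061e-08 mm (4 s.f.).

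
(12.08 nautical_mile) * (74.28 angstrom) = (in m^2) 0.0001662. Check: 1 nautical_mile = 1852 m, so 12.08 nautical_mile = 12.08 * 1852 = 22372.16 m. 1 angstrom = 1e-10 m, so 74.28 angstrom = 74.28 * 1e-10 = 7.428e-09 m. Combine: 22372.16 m * 7.428e-09 m = 0.0001661804 m^2. Result: 0.0001661804 m^2 ≈ 0.0001662 m^2 (4 s.f.).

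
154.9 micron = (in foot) 0.0005082. Check: 1 micron = 1e-06 m, so 154.9 micron = 154.9 * 1e-06 = 0.0001549 m. 1 foot = 0.3048 m, so 0.0001549 m = 0.0001549 / 0.3048 = 0.0005082021 foot ≈ 0.0005082 foot (4 s.f.).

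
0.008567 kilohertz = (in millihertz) 8567. Check: 1 kilohertz = 1000 Hz, so 0.008567 kilohertz = 0.008567 * 1000 = 8.567 Hz. 1 millihertz = 0.001 Hz, so 8.567 Hz = 8.567 / 0.001 = 8567 millihertz.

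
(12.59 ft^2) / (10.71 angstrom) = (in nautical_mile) 1 ft^2 = 0.09290304 m^2, so 12.59 ft^2 = 12.59 * 0.09290304 = 1.1696493 m^2. 1 angstrom = 1e-10 m, so 10.71 angstrom = 10.71 * 1e-10 = 1.071e-09 m. Combine: 1.1696493 m^2 / 1.071e-09 m = 1.0921095e+09 m. 1 nautical_mile = 1852 m, so 1.0921095e+09 m = 1.0921095e+09 / 1852 = 589691.95 nautical_mile ≈ 5.897e+05 nautical_mile (4 s.f.). Final answer: 5.897e+05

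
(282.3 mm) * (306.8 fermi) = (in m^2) 1 mm = 0.001 m, so 282.3 mm = 282.3 * 0.001 = 0.2823 m. 1 fermi = 1e-15 m, so 306.8 fermi = 306.8 * 1e-15 = 3.068e-13 m. Combine: 0.2823 m * 3.068e-13 m = 8.660964e-14 m^2. Result: 8.660964e-14 m^2 ≈ 8.661e-14 m^2 (4 s.f.). Final answer: 8.661e-14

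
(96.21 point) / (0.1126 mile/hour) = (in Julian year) 2.137e-08. Check: 1 point = 0.00035277778 m, so 96.21 point = 96.21 * 0.00035277778 = 0.03394075 m. 1 mile/hour = 0.44704 m/s, so 0.1126 mile/hour = 0.1126 * 0.44704 = 0.050336704 m/s. Combine: 0.03394075 m / 0.050336704 m/s = 0.67427438 s. 1 Julian year = 31557600 s, so 0.67427438 s = 0.67427438 / 31557600 = 2.1366466e-08 Julian year ≈ 2.137e-08 Julian year (4 s.f.).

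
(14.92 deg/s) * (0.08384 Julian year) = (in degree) 3.948e+07. Check: 1 deg/s = 0.017453293 rad/s, so 14.92 deg/s = 14.92 * 0.017453293 = 0.26040312 rad/s. 1 Julian year = 31557600 s, so 0.08384 Julian year = 0.08384 * 31557600 = 2645789.2 s. Combine: 0.26040312 rad/s * 2645789.2 s = 688971.77 rad. 1 degree = 0.017453293 rad, so 688971.77 rad = 688971.77 / 0.017453293 = 39475175 degree ≈ 3.948e+07 degree (4 s.f.).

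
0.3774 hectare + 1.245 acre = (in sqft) 9.486e+04. Check: 1 hectare = 10000 m^2, so 0.3774 hectare = 0.3774 * 10000 = 3774 m^2. 1 acre = 4046.8564 m^2, so 1.245 acre = 1.245 * 4046.8564 = 5038.3362 m^2. Sum: 3774 + 5038.3362 = 8812.3362 m^2. 1 sqft = 0.09290304 m^2, so 8812.3362 m^2 = 8812.3362 / 0.09290304 = 94855.198 sqft ≈ 9.486e+04 sqft (4 s.f.).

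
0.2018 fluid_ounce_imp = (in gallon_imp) 1 fluid_ounce_imp = 2.8413063e-05 m^3, so 0.2018 fluid_ounce_imp = 0.2018 * 2.8413063e-05 = 5.733756e-06 m^3. 1 gallon_imp = 0.00454609 m^3, so 5.733756e-06 m^3 = 5.733756e-06 / 0.00454609 = 0.00126125 gallon_imp ≈ 0.001261 gallon_imp (4 s.f.). Final answer: 0.001261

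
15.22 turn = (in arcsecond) 1 turn = 6.2831853 rad, so 15.22 turn = 15.22 * 6.2831853 = 95.63008 rad. 1 arcsecond = 4.8481368e-06 rad, so 95.63008 rad = 95.63008 / 4.8481368e-06 = 19725120 arcsecond ≈ 1.973e+07 arcsecond (4 s.f.). Final answer: 1.973e+07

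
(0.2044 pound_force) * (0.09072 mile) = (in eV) 1 pound_force = 4.4482216 N, so 0.2044 pound_force = 0.2044 * 4.4482216 = 0.9092165 N. 1 mile = 1609.344 m, so 0.09072 mile = 0.09072 * 1609.344 = 145.99969 m. Combine: 0.9092165 N * 145.99969 m = 132.74532 J. 1 eV = 1.6021766e-19 J, so 132.74532 J = 132.74532 / 1.6021766e-19 = 8.2853115e+20 eV ≈ 8.285e+20 eV (4 s.f.). Final answer: 8.285e+20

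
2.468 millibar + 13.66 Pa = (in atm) 1 millibar = 100 Pa, so 2.468 millibar = 2.468 * 100 = 246.8 Pa. 13.66 Pa is already in Pa. Sum: 246.8 + 13.66 = 260.46 Pa. 1 atm = 101325 Pa, so 260.46 Pa = 260.46 / 101325 = 0.0025705403 atm ≈ 0.002571 atm (4 s.f.). Final answer: 0.002571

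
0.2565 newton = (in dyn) 0.2565 newton = 0.2565 N. 1 dyn = 1e-05 N, so 0.2565 N = 0.2565 / 1e-05 = 25650 dyn ≈ 2.565e+04 dyn (4 s.f.). Final answer: 2.565e+04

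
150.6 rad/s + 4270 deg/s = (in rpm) 150.6 rad/s is already in rad/s. 1 deg/s = 0.017453293 rad/s, so 4270 deg/s = 4270 * 0.017453293 = 74.525559 rad/s. Sum: 150.6 + 74.525559 = 225.12556 rad/s. 1 rpm = 0.10471976 rad/s, so 225.12556 rad/s = 225.12556 / 0.10471976 = 2149.7907 rpm ≈ 2150 rpm (4 s.f.). Final answer: 2150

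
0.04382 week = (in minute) 441.7. Check: 1 week = 604800 s, so 0.04382 week = 0.04382 * 604800 = 26502.336 s. 1 minute = 60 s, so 26502.336 s = 26502.336 / 60 = 441.7056 minute ≈ 441.7 minute (4 s.f.).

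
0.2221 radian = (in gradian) 0.2221 radian = 0.2221 rad. 1 gradian = 0.015707963 rad, so 0.2221 rad = 0.2221 / 0.015707963 = 14.139325 gradian ≈ 14.14 gradian (4 s.f.). Final answer: 14.14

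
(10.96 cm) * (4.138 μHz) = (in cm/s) 1 cm = 0.01 m, so 10.96 cm = 10.96 * 0.01 = 0.1096 m. 1 μHz = 1e-06 Hz, so 4.138 μHz = 4.138 * 1e-06 = 4.138e-06 Hz. Combine: 0.1096 m * 4.138e-06 Hz = 4.535248e-07 m/s. 1 cm/s = 0.01 m/s, so 4.535248e-07 m/s = 4.535248e-07 / 0.01 = 4.535248e-05 cm/s ≈ 4.535e-05 cm/s (4 s.f.). Final answer: 4.535e-05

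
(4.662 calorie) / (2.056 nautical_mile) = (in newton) 1 calorie = 4.184 J, so 4.662 calorie = 4.662 * 4.184 = 19.505808 J. 1 nautical_mile = 1852 m, so 2.056 nautical_mile = 2.056 * 1852 = 3807.712 m. Combine: 19.505808 J / 3807.712 m = 0.005122711 N. 0.005122711 N = 0.005122711 newton ≈ 0.005123 newton (4 s.f.). Final answer: 0.005123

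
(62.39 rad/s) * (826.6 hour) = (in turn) 2.955e+07. Check: 62.39 rad/s is already in rad/s. 1 hour = 3600 s, so 826.6 hour = 826.6 * 3600 = 2975760 s. Combine: 62.39 rad/s * 2975760 s = 1.8565767e+08 rad. 1 turn = 6.2831853 rad, so 1.8565767e+08 rad = 1.8565767e+08 / 6.2831853 = 29548335 turn ≈ 2.955e+07 turn (4 s.f.).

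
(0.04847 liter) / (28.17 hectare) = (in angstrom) 1 liter = 0.001 m^3, so 0.04847 liter = 0.04847 * 0.001 = 4.847e-05 m^3. 1 hectare = 10000 m^2, so 28.17 hectare = 28.17 * 10000 = 281700 m^2. Combine: 4.847e-05 m^3 / 281700 m^2 = 1.7206248e-10 m. 1 angstrom = 1e-10 m, so 1.7206248e-10 m = 1.7206248e-10 / 1e-10 = 1.7206248 angstrom ≈ 1.721 angstrom (4 s.f.). Final answer: 1.721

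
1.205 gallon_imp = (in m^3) 0.005478. Check: 1 gallon_imp = 0.00454609 m^3, so 1.205 gallon_imp = 1.205 * 0.00454609 = 0.0054780385 m^3. Result: 0.0054780385 m^3 ≈ 0.005478 m^3 (4 s.f.).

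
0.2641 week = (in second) 1.597e+05. Check: 1 week = 604800 s, so 0.2641 week = 0.2641 * 604800 = 159727.68 s. 159727.68 s = 159727.68 second ≈ 1.597e+05 second (4 s.f.).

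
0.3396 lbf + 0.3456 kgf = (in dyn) 4.9e+05. Check: 1 lbf = 4.4482216 N, so 0.3396 lbf = 0.3396 * 4.4482216 = 1.5106161 N. 1 kgf = 9.80665 N, so 0.3456 kgf = 0.3456 * 9.80665 = 3.3891782 N. Sum: 1.5106161 + 3.3891782 = 4.8997943 N. 1 dyn = 1e-05 N, so 4.8997943 N = 4.8997943 / 1e-05 = 489979.43 dyn ≈ 4.9e+05 dyn (4 s.f.).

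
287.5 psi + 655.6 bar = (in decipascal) 6.754e+08. Check: 1 psi = 6894.7573 Pa, so 287.5 psi = 287.5 * 6894.7573 = 1982242.7 Pa. 1 bar = 100000 Pa, so 655.6 bar = 655.6 * 100000 = 65560000 Pa. Sum: 1982242.7 + 65560000 = 67542243 Pa. 1 decipascal = 0.1 Pa, so 67542243 Pa = 67542243 / 0.1 = 6.7542243e+08 decipascal ≈ 6.754e+08 decipascal (4 s.f.).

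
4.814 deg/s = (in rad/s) 0.08402. Check: 1 deg/s = 0.017453293 rad/s, so 4.814 deg/s = 4.814 * 0.017453293 = 0.08402015 rad/s. Result: 0.08402015 rad/s ≈ 0.08402 rad/s (4 s.f.).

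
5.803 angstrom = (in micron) 0.0005803. Check: 1 angstrom = 1e-10 m, so 5.803 angstrom = 5.803 * 1e-10 = 5.803e-10 m. 1 micron = 1e-06 m, so 5.803e-10 m = 5.803e-10 / 1e-06 = 0.0005803 micron.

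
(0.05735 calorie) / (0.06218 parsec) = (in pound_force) 1 calorie = 4.184 J, so 0.05735 calorie = 0.05735 * 4.184 = 0.2399524 J. 1 parsec = 3.0856776e+16 m, so 0.06218 parsec = 0.06218 * 3.0856776e+16 = 1.9186743e+15 m. Combine: 0.2399524 J / 1.9186743e+15 m = 1.2506156e-16 N. 1 pound_force = 4.4482216 N, so 1.2506156e-16 N = 1.2506156e-16 / 4.4482216 = 2.8114957e-17 pound_force ≈ 2.811e-17 pound_force (4 s.f.). Final answer: 2.811e-17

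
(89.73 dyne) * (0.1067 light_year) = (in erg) 1 dyne = 1e-05 N, so 89.73 dyne = 89.73 * 1e-05 = 0.0008973 N. 1 light_year = 9.4607305e+15 m, so 0.1067 light_year = 0.1067 * 9.4607305e+15 = 1.0094599e+15 m. Combine: 0.0008973 N * 1.0094599e+15 m = 9.0578841e+11 J. 1 erg = 1e-07 J, so 9.0578841e+11 J = 9.0578841e+11 / 1e-07 = 9.0578841e+18 erg ≈ 9.058e+18 erg (4 s.f.). Final answer: 9.058e+18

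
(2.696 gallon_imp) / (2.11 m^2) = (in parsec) 1 gallon_imp = 0.00454609 m^3, so 2.696 gallon_imp = 2.696 * 0.00454609 = 0.012256259 m^3. 2.11 m^2 is already in m^2. Combine: 0.012256259 m^3 / 2.11 m^2 = 0.0058086534 m. 1 parsec = 3.0856776e+16 m, so 0.0058086534 m = 0.0058086534 / 3.0856776e+16 = 1.8824564e-19 parsec ≈ 1.882e-19 parsec (4 s.f.). Final answer: 1.882e-19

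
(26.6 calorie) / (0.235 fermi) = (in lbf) 1.065e+17. Check: 1 calorie = 4.184 J, so 26.6 calorie = 26.6 * 4.184 = 111.2944 J. 1 fermi = 1e-15 m, so 0.235 fermi = 0.235 * 1e-15 = 2.35e-16 m. Combine: 111.2944 J / 2.35e-16 m = 4.7359319e+17 N. 1 lbf = 4.4482216 N, so 4.7359319e+17 N = 4.7359319e+17 / 4.4482216 = 1.0646798e+17 lbf ≈ 1.065e+17 lbf (4 s.f.).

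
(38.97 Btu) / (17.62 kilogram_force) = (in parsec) 1 Btu = 1055.0559 J, so 38.97 Btu = 38.97 * 1055.0559 = 41115.527 J. 1 kilogram_force = 9.80665 N, so 17.62 kilogram_force = 17.62 * 9.80665 = 172.79317 N. Combine: 41115.527 J / 172.79317 N = 237.94648 m. 1 parsec = 3.0856776e+16 m, so 237.94648 m = 237.94648 / 3.0856776e+16 = 7.7113201e-15 parsec ≈ 7.711e-15 parsec (4 s.f.). Final answer: 7.711e-15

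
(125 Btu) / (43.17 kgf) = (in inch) 1 Btu = 1055.0559 J, so 125 Btu = 125 * 1055.0559 = 131881.98 J. 1 kgf = 9.80665 N, so 43.17 kgf = 43.17 * 9.80665 = 423.35308 N. Combine: 131881.98 J / 423.35308 N = 311.51771 m. 1 inch = 0.0254 m, so 311.51771 m = 311.51771 / 0.0254 = 12264.477 inch ≈ 1.226e+04 inch (4 s.f.). Final answer: 1.226e+04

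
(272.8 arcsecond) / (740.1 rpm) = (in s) 1 arcsecond = 4.8481368e-06 rad, so 272.8 arcsecond = 272.8 * 4.8481368e-06 = 0.0013225717 rad. 1 rpm = 0.10471976 rad/s, so 740.1 rpm = 740.1 * 0.10471976 = 77.503091 rad/s. Combine: 0.0013225717 rad / 77.503091 rad/s = 1.7064761e-05 s. Result: 1.7064761e-05 s ≈ 1.706e-05 s (4 s.f.). Final answer: 1.706e-05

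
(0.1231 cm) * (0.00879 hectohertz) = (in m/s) 0.001082. Check: 1 cm = 0.01 m, so 0.1231 cm = 0.1231 * 0.01 = 0.001231 m. 1 hectohertz = 100 Hz, so 0.00879 hectohertz = 0.00879 * 100 = 0.879 Hz. Combine: 0.001231 m * 0.879 Hz = 0.001082049 m/s. Result: 0.001082049 m/s ≈ 0.001082 m/s (4 s.f.).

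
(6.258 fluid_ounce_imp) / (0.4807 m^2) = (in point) 1 fluid_ounce_imp = 2.8413063e-05 m^3, so 6.258 fluid_ounce_imp = 6.258 * 2.8413063e-05 = 0.00017780895 m^3. 0.4807 m^2 is already in m^2. Combine: 0.00017780895 m^3 / 0.4807 m^2 = 0.00036989587 m. 1 point = 0.00035277778 m, so 0.00036989587 m = 0.00036989587 / 0.00035277778 = 1.0485237 point ≈ 1.049 point (4 s.f.). Final answer: 1.049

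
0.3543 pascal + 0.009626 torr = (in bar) 0.3543 pascal = 0.3543 Pa. 1 torr = 133.32237 Pa, so 0.009626 torr = 0.009626 * 133.32237 = 1.2833611 Pa. Sum: 0.3543 + 1.2833611 = 1.6376611 Pa. 1 bar = 100000 Pa, so 1.6376611 Pa = 1.6376611 / 100000 = 1.6376611e-05 bar ≈ 1.638e-05 bar (4 s.f.). Final answer: 1.638e-05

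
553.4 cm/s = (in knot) 1 cm/s = 0.01 m/s, so 553.4 cm/s = 553.4 * 0.01 = 5.534 m/s. 1 knot = 0.51444444 m/s, so 5.534 m/s = 5.534 / 0.51444444 = 10.757235 knot ≈ 10.76 knot (4 s.f.). Final answer: 10.76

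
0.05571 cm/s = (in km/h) 0.002006. Check: 1 cm/s = 0.01 m/s, so 0.05571 cm/s = 0.05571 * 0.01 = 0.0005571 m/s. 1 km/h = 0.27777778 m/s, so 0.0005571 m/s = 0.0005571 / 0.27777778 = 0.00200556 km/h ≈ 0.002006 km/h (4 s.f.).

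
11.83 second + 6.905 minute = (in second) 11.83 second = 11.83 s. 1 minute = 60 s, so 6.905 minute = 6.905 * 60 = 414.3 s. Sum: 11.83 + 414.3 = 426.13 s. 426.13 s = 426.13 second ≈ 426.1 second (4 s.f.). Final answer: 426.1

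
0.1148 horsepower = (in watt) 85.61. Check: 1 horsepower = 745.69987 W, so 0.1148 horsepower = 0.1148 * 745.69987 = 85.606345 W. 85.606345 W = 85.606345 watt ≈ 85.61 watt (4 s.f.).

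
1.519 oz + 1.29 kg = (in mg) 1 oz = 0.028349523 kg, so 1.519 oz = 1.519 * 0.028349523 = 0.043062926 kg. 1.29 kg is already in kg. Sum: 0.043062926 + 1.29 = 1.3330629 kg. 1 mg = 1e-06 kg, so 1.3330629 kg = 1.3330629 / 1e-06 = 1333062.9 mg ≈ 1.333e+06 mg (4 s.f.). Final answer: 1.333e+06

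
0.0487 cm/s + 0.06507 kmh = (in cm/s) 1.856. Check: 1 cm/s = 0.01 m/s, so 0.0487 cm/s = 0.0487 * 0.01 = 0.000487 m/s. 1 kmh = 0.27777778 m/s, so 0.06507 kmh = 0.06507 * 0.27777778 = 0.018075 m/s. Sum: 0.000487 + 0.018075 = 0.018562 m/s. 1 cm/s = 0.01 m/s, so 0.018562 m/s = 0.018562 / 0.01 = 1.8562 cm/s ≈ 1.856 cm/s (4 s.f.).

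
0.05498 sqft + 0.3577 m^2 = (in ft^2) 3.905. Check: 1 sqft = 0.09290304 m^2, so 0.05498 sqft = 0.05498 * 0.09290304 = 0.0051078091 m^2. 0.3577 m^2 is already in m^2. Sum: 0.0051078091 + 0.3577 = 0.36280781 m^2. 1 ft^2 = 0.09290304 m^2, so 0.36280781 m^2 = 0.36280781 / 0.09290304 = 3.9052308 ft^2 ≈ 3.905 ft^2 (4 s.f.).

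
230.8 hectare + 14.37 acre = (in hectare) 1 hectare = 10000 m^2, so 230.8 hectare = 230.8 * 10000 = 2308000 m^2. 1 acre = 4046.8564 m^2, so 14.37 acre = 14.37 * 4046.8564 = 58153.327 m^2. Sum: 2308000 + 58153.327 = 2366153.3 m^2. 1 hectare = 10000 m^2, so 2366153.3 m^2 = 2366153.3 / 10000 = 236.61533 hectare ≈ 236.6 hectare (4 s.f.). Final answer: 236.6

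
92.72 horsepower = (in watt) 1 horsepower = 745.69987 W, so 92.72 horsepower = 92.72 * 745.69987 = 69141.292 W. 69141.292 W = 69141.292 watt ≈ 6.914e+04 watt (4 s.f.). Final answer: 6.914e+04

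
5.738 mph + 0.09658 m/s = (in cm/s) 266.2. Check: 1 mph = 0.44704 m/s, so 5.738 mph = 5.738 * 0.44704 = 2.5651155 m/s. 0.09658 m/s is already in m/s. Sum: 2.5651155 + 0.09658 = 2.6616955 m/s. 1 cm/s = 0.01 m/s, so 2.6616955 m/s = 2.6616955 / 0.01 = 266.16955 cm/s ≈ 266.2 cm/s (4 s.f.).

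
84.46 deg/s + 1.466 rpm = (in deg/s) 93.26. Check: 1 deg/s = 0.017453293 rad/s, so 84.46 deg/s = 84.46 * 0.017453293 = 1.4741051 rad/s. 1 rpm = 0.10471976 rad/s, so 1.466 rpm = 1.466 * 0.10471976 = 0.15351916 rad/s. Sum: 1.4741051 + 0.15351916 = 1.6276242 rad/s. 1 deg/s = 0.017453293 rad/s, so 1.6276242 rad/s = 1.6276242 / 0.017453293 = 93.256 deg/s ≈ 93.26 deg/s (4 s.f.).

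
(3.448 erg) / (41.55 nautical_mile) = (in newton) 1 erg = 1e-07 J, so 3.448 erg = 3.448 * 1e-07 = 3.448e-07 J. 1 nautical_mile = 1852 m, so 41.55 nautical_mile = 41.55 * 1852 = 76950.6 m. Combine: 3.448e-07 J / 76950.6 m = 4.4807968e-12 N. 4.4807968e-12 N = 4.4807968e-12 newton ≈ 4.481e-12 newton (4 s.f.). Final answer: 4.481e-12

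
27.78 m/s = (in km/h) 1 km/h = 0.27777778 m/s, so 27.78 m/s = 27.78 / 0.27777778 = 100.008 km/h ≈ 100 km/h (4 s.f.). Final answer: 100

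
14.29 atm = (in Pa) 1.448e+06. Check: 1 atm = 101325 Pa, so 14.29 atm = 14.29 * 101325 = 1447934.2 Pa. Result: 1447934.2 Pa ≈ 1.448e+06 Pa (4 s.f.).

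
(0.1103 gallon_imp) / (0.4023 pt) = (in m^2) 3.533. Check: 1 gallon_imp = 0.00454609 m^3, so 0.1103 gallon_imp = 0.1103 * 0.00454609 = 0.00050143373 m^3. 1 pt = 0.00035277778 m, so 0.4023 pt = 0.4023 * 0.00035277778 = 0.0001419225 m. Combine: 0.00050143373 m^3 / 0.0001419225 m = 3.5331517 m^2. Result: 3.5331517 m^2 ≈ 3.533 m^2 (4 s.f.).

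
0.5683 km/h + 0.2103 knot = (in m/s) 0.266. Check: 1 km/h = 0.27777778 m/s, so 0.5683 km/h = 0.5683 * 0.27777778 = 0.15786111 m/s. 1 knot = 0.51444444 m/s, so 0.2103 knot = 0.2103 * 0.51444444 = 0.10818767 m/s. Sum: 0.15786111 + 0.10818767 = 0.26604878 m/s. Result: 0.26604878 m/s ≈ 0.266 m/s (4 s.f.).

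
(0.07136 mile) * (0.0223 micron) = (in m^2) 1 mile = 1609.344 m, so 0.07136 mile = 0.07136 * 1609.344 = 114.84279 m. 1 micron = 1e-06 m, so 0.0223 micron = 0.0223 * 1e-06 = 2.23e-08 m. Combine: 114.84279 m * 2.23e-08 m = 2.5609942e-06 m^2. Result: 2.5609942e-06 m^2 ≈ 2.561e-06 m^2 (4 s.f.). Final answer: 2.561e-06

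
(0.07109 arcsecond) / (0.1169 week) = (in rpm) 1 arcsecond = 4.8481368e-06 rad, so 0.07109 arcsecond = 0.07109 * 4.8481368e-06 = 3.4465405e-07 rad. 1 week = 604800 s, so 0.1169 week = 0.1169 * 604800 = 70701.12 s. Combine: 3.4465405e-07 rad / 70701.12 s = 4.8748032e-12 rad/s. 1 rpm = 0.10471976 rad/s, so 4.8748032e-12 rad/s = 4.8748032e-12 / 0.10471976 = 4.6550942e-11 rpm ≈ 4.655e-11 rpm (4 s.f.). Final answer: 4.655e-11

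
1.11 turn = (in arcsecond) 1 turn = 6.2831853 rad, so 1.11 turn = 1.11 * 6.2831853 = 6.9743357 rad. 1 arcsecond = 4.8481368e-06 rad, so 6.9743357 rad = 6.9743357 / 4.8481368e-06 = 1438560 arcsecond ≈ 1.439e+06 arcsecond (4 s.f.). Final answer: 1.439e+06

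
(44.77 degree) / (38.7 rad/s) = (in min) 0.0003365. Check: 1 degree = 0.017453293 rad, so 44.77 degree = 44.77 * 0.017453293 = 0.78138391 rad. 38.7 rad/s is already in rad/s. Combine: 0.78138391 rad / 38.7 rad/s = 0.020190799 s. 1 min = 60 s, so 0.020190799 s = 0.020190799 / 60 = 0.00033651331 min ≈ 0.0003365 min (4 s.f.).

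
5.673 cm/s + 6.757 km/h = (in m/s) 1.934. Check: 1 cm/s = 0.01 m/s, so 5.673 cm/s = 5.673 * 0.01 = 0.05673 m/s. 1 km/h = 0.27777778 m/s, so 6.757 km/h = 6.757 * 0.27777778 = 1.8769444 m/s. Sum: 0.05673 + 1.8769444 = 1.9336744 m/s. Result: 1.9336744 m/s ≈ 1.934 m/s (4 s.f.).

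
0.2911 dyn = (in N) 2.911e-06. Check: 1 dyn = 1e-05 N, so 0.2911 dyn = 0.2911 * 1e-05 = 2.911e-06 N. Result: 2.911e-06 N.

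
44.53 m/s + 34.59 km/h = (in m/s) 44.53 m/s is already in m/s. 1 km/h = 0.27777778 m/s, so 34.59 km/h = 34.59 * 0.27777778 = 9.6083333 m/s. Sum: 44.53 + 9.6083333 = 54.138333 m/s. Result: 54.138333 m/s ≈ 54.14 m/s (4 s.f.). Final answer: 54.14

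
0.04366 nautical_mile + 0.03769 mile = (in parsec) 4.586e-15. Check: 1 nautical_mile = 1852 m, so 0.04366 nautical_mile = 0.04366 * 1852 = 80.85832 m. 1 mile = 1609.344 m, so 0.03769 mile = 0.03769 * 1609.344 = 60.656175 m. Sum: 80.85832 + 60.656175 = 141.5145 m. 1 parsec = 3.0856776e+16 m, so 141.5145 m = 141.5145 / 3.0856776e+16 = 4.5861725e-15 parsec ≈ 4.586e-15 parsec (4 s.f.).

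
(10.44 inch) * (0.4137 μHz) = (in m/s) 1 inch = 0.0254 m, so 10.44 inch = 10.44 * 0.0254 = 0.265176 m. 1 μHz = 1e-06 Hz, so 0.4137 μHz = 0.4137 * 1e-06 = 4.137e-07 Hz. Combine: 0.265176 m * 4.137e-07 Hz = 1.0970331e-07 m/s. Result: 1.0970331e-07 m/s ≈ 1.097e-07 m/s (4 s.f.). Final answer: 1.097e-07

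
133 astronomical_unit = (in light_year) 1 astronomical_unit = 1.4959787e+11 m, so 133 astronomical_unit = 133 * 1.4959787e+11 = 1.9896517e+13 m. 1 light_year = 9.4607305e+15 m, so 1.9896517e+13 m = 1.9896517e+13 / 9.4607305e+15 = 0.0021030635 light_year ≈ 0.002103 light_year (4 s.f.). Final answer: 0.002103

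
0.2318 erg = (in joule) 1 erg = 1e-07 J, so 0.2318 erg = 0.2318 * 1e-07 = 2.318e-08 J. 2.318e-08 J = 2.318e-08 joule. Final answer: 2.318e-08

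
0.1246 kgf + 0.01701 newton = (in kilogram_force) 1 kgf = 9.80665 N, so 0.1246 kgf = 0.1246 * 9.80665 = 1.2219086 N. 0.01701 newton = 0.01701 N. Sum: 1.2219086 + 0.01701 = 1.2389186 N. 1 kilogram_force = 9.80665 N, so 1.2389186 N = 1.2389186 / 9.80665 = 0.12633454 kilogram_force ≈ 0.1263 kilogram_force (4 s.f.). Final answer: 0.1263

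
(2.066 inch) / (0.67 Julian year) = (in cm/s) 1 inch = 0.0254 m, so 2.066 inch = 2.066 * 0.0254 = 0.0524764 m. 1 Julian year = 31557600 s, so 0.67 Julian year = 0.67 * 31557600 = 21143592 s. Combine: 0.0524764 m / 21143592 s = 2.4819056e-09 m/s. 1 cm/s = 0.01 m/s, so 2.4819056e-09 m/s = 2.4819056e-09 / 0.01 = 2.4819056e-07 cm/s ≈ 2.482e-07 cm/s (4 s.f.). Final answer: 2.482e-07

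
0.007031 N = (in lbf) 1 lbf = 4.4482216 N, so 0.007031 N = 0.007031 / 4.4482216 = 0.0015806317 lbf ≈ 0.001581 lbf (4 s.f.). Final answer: 0.001581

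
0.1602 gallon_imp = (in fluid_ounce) 24.63. Check: 1 gallon_imp = 0.00454609 m^3, so 0.1602 gallon_imp = 0.1602 * 0.00454609 = 0.00072828362 m^3. 1 fluid_ounce = 2.957353e-05 m^3, so 0.00072828362 m^3 = 0.00072828362 / 2.957353e-05 = 24.626199 fluid_ounce ≈ 24.63 fluid_ounce (4 s.f.).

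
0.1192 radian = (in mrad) 0.1192 radian = 0.1192 rad. 1 mrad = 0.001 rad, so 0.1192 rad = 0.1192 / 0.001 = 119.2 mrad. Final answer: 119.2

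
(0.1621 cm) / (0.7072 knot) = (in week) 1 cm = 0.01 m, so 0.1621 cm = 0.1621 * 0.01 = 0.001621 m. 1 knot = 0.51444444 m/s, so 0.7072 knot = 0.7072 * 0.51444444 = 0.36381511 m/s. Combine: 0.001621 m / 0.36381511 m/s = 0.0044555598 s. 1 week = 604800 s, so 0.0044555598 s = 0.0044555598 / 604800 = 7.3669971e-09 week ≈ 7.367e-09 week (4 s.f.). Final answer: 7.367e-09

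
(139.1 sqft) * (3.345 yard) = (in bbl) 248.6. Check: 1 sqft = 0.09290304 m^2, so 139.1 sqft = 139.1 * 0.09290304 = 12.922813 m^2. 1 yard = 0.9144 m, so 3.345 yard = 3.345 * 0.9144 = 3.058668 m. Combine: 12.922813 m^2 * 3.058668 m = 39.526594 m^3. 1 bbl = 0.15898729 m^3, so 39.526594 m^3 = 39.526594 / 0.15898729 = 248.6148 bbl ≈ 248.6 bbl (4 s.f.).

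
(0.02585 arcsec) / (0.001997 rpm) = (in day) 6.936e-09. Check: 1 arcsec = 4.8481368e-06 rad, so 0.02585 arcsec = 0.02585 * 4.8481368e-06 = 1.2532434e-07 rad. 1 rpm = 0.10471976 rad/s, so 0.001997 rpm = 0.001997 * 0.10471976 = 0.00020912535 rad/s. Combine: 1.2532434e-07 rad / 0.00020912535 rad/s = 0.00059927855 s. 1 day = 86400 s, so 0.00059927855 s = 0.00059927855 / 86400 = 6.9360943e-09 day ≈ 6.936e-09 day (4 s.f.).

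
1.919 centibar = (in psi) 1 centibar = 1000 Pa, so 1.919 centibar = 1.919 * 1000 = 1919 Pa. 1 psi = 6894.7573 Pa, so 1919 Pa = 1919 / 6894.7573 = 0.27832742 psi ≈ 0.2783 psi (4 s.f.). Final answer: 0.2783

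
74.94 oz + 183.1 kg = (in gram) 1.852e+05. Check: 1 oz = 0.028349523 kg, so 74.94 oz = 74.94 * 0.028349523 = 2.1245133 kg. 183.1 kg is already in kg. Sum: 2.1245133 + 183.1 = 185.22451 kg. 1 gram = 0.001 kg, so 185.22451 kg = 185.22451 / 0.001 = 185224.51 gram ≈ 1.852e+05 gram (4 s.f.).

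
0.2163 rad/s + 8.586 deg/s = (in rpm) 0.2163 rad/s is already in rad/s. 1 deg/s = 0.017453293 rad/s, so 8.586 deg/s = 8.586 * 0.017453293 = 0.14985397 rad/s. Sum: 0.2163 + 0.14985397 = 0.36615397 rad/s. 1 rpm = 0.10471976 rad/s, so 0.36615397 rad/s = 0.36615397 / 0.10471976 = 3.4965129 rpm ≈ 3.497 rpm (4 s.f.). Final answer: 3.497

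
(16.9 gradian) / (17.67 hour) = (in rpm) 1 gradian = 0.015707963 rad, so 16.9 gradian = 16.9 * 0.015707963 = 0.26546458 rad. 1 hour = 3600 s, so 17.67 hour = 17.67 * 3600 = 63612 s. Combine: 0.26546458 rad / 63612 s = 4.173184e-06 rad/s. 1 rpm = 0.10471976 rad/s, so 4.173184e-06 rad/s = 4.173184e-06 / 0.10471976 = 3.9850972e-05 rpm ≈ 3.985e-05 rpm (4 s.f.). Final answer: 3.985e-05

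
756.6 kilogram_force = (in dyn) 7.42e+08. Check: 1 kilogram_force = 9.80665 N, so 756.6 kilogram_force = 756.6 * 9.80665 = 7419.7114 N. 1 dyn = 1e-05 N, so 7419.7114 N = 7419.7114 / 1e-05 = 7.4197114e+08 dyn ≈ 7.42e+08 dyn (4 s.f.).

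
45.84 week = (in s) 2.772e+07. Check: 1 week = 604800 s, so 45.84 week = 45.84 * 604800 = 27724032 s. Result: 27724032 s ≈ 2.772e+07 s (4 s.f.).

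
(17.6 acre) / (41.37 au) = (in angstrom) 115.1. Check: 1 acre = 4046.8564 m^2, so 17.6 acre = 17.6 * 4046.8564 = 71224.673 m^2. 1 au = 1.4959787e+11 m, so 41.37 au = 41.37 * 1.4959787e+11 = 6.1888639e+12 m. Combine: 71224.673 m^2 / 6.1888639e+12 m = 1.1508521e-08 m. 1 angstrom = 1e-10 m, so 1.1508521e-08 m = 1.1508521e-08 / 1e-10 = 115.08521 angstrom ≈ 115.1 angstrom (4 s.f.).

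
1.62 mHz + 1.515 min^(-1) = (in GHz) 2.687e-11. Check: 1 mHz = 0.001 Hz, so 1.62 mHz = 1.62 * 0.001 = 0.00162 Hz. 1 min^(-1) = 0.016666667 Hz, so 1.515 min^(-1) = 1.515 * 0.016666667 = 0.02525 Hz. Sum: 0.00162 + 0.02525 = 0.02687 Hz. 1 GHz = 1e+09 Hz, so 0.02687 Hz = 0.02687 / 1e+09 = 2.687e-11 GHz.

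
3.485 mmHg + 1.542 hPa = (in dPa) 6188. Check: 1 mmHg = 133.32237 Pa, so 3.485 mmHg = 3.485 * 133.32237 = 464.62845 Pa. 1 hPa = 100 Pa, so 1.542 hPa = 1.542 * 100 = 154.2 Pa. Sum: 464.62845 + 154.2 = 618.82845 Pa. 1 dPa = 0.1 Pa, so 618.82845 Pa = 618.82845 / 0.1 = 6188.2845 dPa ≈ 6188 dPa (4 s.f.).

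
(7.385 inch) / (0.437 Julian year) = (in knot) 2.644e-08. Check: 1 inch = 0.0254 m, so 7.385 inch = 7.385 * 0.0254 = 0.187579 m. 1 Julian year = 31557600 s, so 0.437 Julian year = 0.437 * 31557600 = 13790671 s. Combine: 0.187579 m / 13790671 s = 1.3601876e-08 m/s. 1 knot = 0.51444444 m/s, so 1.3601876e-08 m/s = 1.3601876e-08 / 0.51444444 = 2.6439932e-08 knot ≈ 2.644e-08 knot (4 s.f.).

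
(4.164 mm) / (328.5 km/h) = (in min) 1 mm = 0.001 m, so 4.164 mm = 4.164 * 0.001 = 0.004164 m. 1 km/h = 0.27777778 m/s, so 328.5 km/h = 328.5 * 0.27777778 = 91.25 m/s. Combine: 0.004164 m / 91.25 m/s = 4.5632877e-05 s. 1 min = 60 s, so 4.5632877e-05 s = 4.5632877e-05 / 60 = 7.6054795e-07 min ≈ 7.605e-07 min (4 s.f.). Final answer: 7.605e-07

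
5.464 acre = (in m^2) 2.211e+04. Check: 1 acre = 4046.8564 m^2, so 5.464 acre = 5.464 * 4046.8564 = 22112.023 m^2. Result: 22112.023 m^2 ≈ 2.211e+04 m^2 (4 s.f.).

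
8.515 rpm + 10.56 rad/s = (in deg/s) 656.1. Check: 1 rpm = 0.10471976 rad/s, so 8.515 rpm = 8.515 * 0.10471976 = 0.89168871 rad/s. 10.56 rad/s is already in rad/s. Sum: 0.89168871 + 10.56 = 11.451689 rad/s. 1 deg/s = 0.017453293 rad/s, so 11.451689 rad/s = 11.451689 / 0.017453293 = 656.13343 deg/s ≈ 656.1 deg/s (4 s.f.).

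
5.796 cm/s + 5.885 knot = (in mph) 1 cm/s = 0.01 m/s, so 5.796 cm/s = 5.796 * 0.01 = 0.05796 m/s. 1 knot = 0.51444444 m/s, so 5.885 knot = 5.885 * 0.51444444 = 3.0275056 m/s. Sum: 0.05796 + 3.0275056 = 3.0854656 m/s. 1 mph = 0.44704 m/s, so 3.0854656 m/s = 3.0854656 / 0.44704 = 6.9019899 mph ≈ 6.902 mph (4 s.f.). Final answer: 6.902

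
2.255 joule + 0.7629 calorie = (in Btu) 0.005163. Check: 2.255 joule = 2.255 J. 1 calorie = 4.184 J, so 0.7629 calorie = 0.7629 * 4.184 = 3.1919736 J. Sum: 2.255 + 3.1919736 = 5.4469736 J. 1 Btu = 1055.0559 J, so 5.4469736 J = 5.4469736 / 1055.0559 = 0.0051627348 Btu ≈ 0.005163 Btu (4 s.f.).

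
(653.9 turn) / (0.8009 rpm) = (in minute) 1 turn = 6.2831853 rad, so 653.9 turn = 653.9 * 6.2831853 = 4108.5749 rad. 1 rpm = 0.10471976 rad/s, so 0.8009 rpm = 0.8009 * 0.10471976 = 0.083870052 rad/s. Combine: 4108.5749 rad / 0.083870052 rad/s = 48987.389 s. 1 minute = 60 s, so 48987.389 s = 48987.389 / 60 = 816.45649 minute ≈ 816.5 minute (4 s.f.). Final answer: 816.5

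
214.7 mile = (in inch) 1 mile = 1609.344 m, so 214.7 mile = 214.7 * 1609.344 = 345526.16 m. 1 inch = 0.0254 m, so 345526.16 m = 345526.16 / 0.0254 = 13603392 inch ≈ 1.36e+07 inch (4 s.f.). Final answer: 1.36e+07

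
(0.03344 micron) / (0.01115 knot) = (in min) 9.716e-08. Check: 1 micron = 1e-06 m, so 0.03344 micron = 0.03344 * 1e-06 = 3.344e-08 m. 1 knot = 0.51444444 m/s, so 0.01115 knot = 0.01115 * 0.51444444 = 0.0057360556 m/s. Combine: 3.344e-08 m / 0.0057360556 m/s = 5.8297901e-06 s. 1 min = 60 s, so 5.8297901e-06 s = 5.8297901e-06 / 60 = 9.7163169e-08 min ≈ 9.716e-08 min (4 s.f.).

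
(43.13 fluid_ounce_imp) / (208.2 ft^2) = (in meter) 1 fluid_ounce_imp = 2.8413063e-05 m^3, so 43.13 fluid_ounce_imp = 43.13 * 2.8413063e-05 = 0.0012254554 m^3. 1 ft^2 = 0.09290304 m^2, so 208.2 ft^2 = 208.2 * 0.09290304 = 19.342413 m^2. Combine: 0.0012254554 m^3 / 19.342413 m^2 = 6.3355869e-05 m. 6.3355869e-05 m = 6.3355869e-05 meter ≈ 6.336e-05 meter (4 s.f.). Final answer: 6.336e-05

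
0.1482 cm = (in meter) 1 cm = 0.01 m, so 0.1482 cm = 0.1482 * 0.01 = 0.001482 m. 0.001482 m = 0.001482 meter. Final answer: 0.001482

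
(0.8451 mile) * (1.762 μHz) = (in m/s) 1 mile = 1609.344 m, so 0.8451 mile = 0.8451 * 1609.344 = 1360.0566 m. 1 μHz = 1e-06 Hz, so 1.762 μHz = 1.762 * 1e-06 = 1.762e-06 Hz. Combine: 1360.0566 m * 1.762e-06 Hz = 0.0023964198 m/s. Result: 0.0023964198 m/s ≈ 0.002396 m/s (4 s.f.). Final answer: 0.002396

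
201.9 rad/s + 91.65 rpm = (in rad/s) 211.5. Check: 201.9 rad/s is already in rad/s. 1 rpm = 0.10471976 rad/s, so 91.65 rpm = 91.65 * 0.10471976 = 9.5975656 rad/s. Sum: 201.9 + 9.5975656 = 211.49757 rad/s. Result: 211.49757 rad/s ≈ 211.5 rad/s (4 s.f.).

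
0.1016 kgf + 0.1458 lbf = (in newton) 1.645. Check: 1 kgf = 9.80665 N, so 0.1016 kgf = 0.1016 * 9.80665 = 0.99635564 N. 1 lbf = 4.4482216 N, so 0.1458 lbf = 0.1458 * 4.4482216 = 0.64855071 N. Sum: 0.99635564 + 0.64855071 = 1.6449064 N. 1.6449064 N = 1.6449064 newton ≈ 1.645 newton (4 s.f.).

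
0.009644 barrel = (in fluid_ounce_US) 51.85. Check: 1 barrel = 0.15898729 m^3, so 0.009644 barrel = 0.009644 * 0.15898729 = 0.0015332735 m^3. 1 fluid_ounce_US = 2.957353e-05 m^3, so 0.0015332735 m^3 = 0.0015332735 / 2.957353e-05 = 51.846144 fluid_ounce_US ≈ 51.85 fluid_ounce_US (4 s.f.).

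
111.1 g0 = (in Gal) 1.09e+05. Check: 1 g0 = 9.80665 m/s^2, so 111.1 g0 = 111.1 * 9.80665 = 1089.5188 m/s^2. 1 Gal = 0.01 m/s^2, so 1089.5188 m/s^2 = 1089.5188 / 0.01 = 108951.88 Gal ≈ 1.09e+05 Gal (4 s.f.).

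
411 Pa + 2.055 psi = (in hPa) 411 Pa is already in Pa. 1 psi = 6894.7573 Pa, so 2.055 psi = 2.055 * 6894.7573 = 14168.726 Pa. Sum: 411 + 14168.726 = 14579.726 Pa. 1 hPa = 100 Pa, so 14579.726 Pa = 14579.726 / 100 = 145.79726 hPa ≈ 145.8 hPa (4 s.f.). Final answer: 145.8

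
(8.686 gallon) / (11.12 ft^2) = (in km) 3.183e-05. Check: 1 gallon = 0.0037854118 m^3, so 8.686 gallon = 8.686 * 0.0037854118 = 0.032880087 m^3. 1 ft^2 = 0.09290304 m^2, so 11.12 ft^2 = 11.12 * 0.09290304 = 1.0330818 m^2. Combine: 0.032880087 m^3 / 1.0330818 m^2 = 0.031827186 m. 1 km = 1000 m, so 0.031827186 m = 0.031827186 / 1000 = 3.1827186e-05 km ≈ 3.183e-05 km (4 s.f.).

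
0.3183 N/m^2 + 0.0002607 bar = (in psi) 0.3183 N/m^2 = 0.3183 Pa. 1 bar = 100000 Pa, so 0.0002607 bar = 0.0002607 * 100000 = 26.07 Pa. Sum: 0.3183 + 26.07 = 26.3883 Pa. 1 psi = 6894.7573 Pa, so 26.3883 Pa = 26.3883 / 6894.7573 = 0.0038272993 psi ≈ 0.003827 psi (4 s.f.). Final answer: 0.003827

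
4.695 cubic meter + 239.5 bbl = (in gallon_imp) 4.695 cubic meter = 4.695 m^3. 1 bbl = 0.15898729 m^3, so 239.5 bbl = 239.5 * 0.15898729 = 38.077457 m^3. Sum: 4.695 + 38.077457 = 42.772457 m^3. 1 gallon_imp = 0.00454609 m^3, so 42.772457 m^3 = 42.772457 / 0.00454609 = 9408.6252 gallon_imp ≈ 9409 gallon_imp (4 s.f.). Final answer: 9409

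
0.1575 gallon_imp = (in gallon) 1 gallon_imp = 0.00454609 m^3, so 0.1575 gallon_imp = 0.1575 * 0.00454609 = 0.00071600918 m^3. 1 gallon = 0.0037854118 m^3, so 0.00071600918 m^3 = 0.00071600918 / 0.0037854118 = 0.18914961 gallon ≈ 0.1891 gallon (4 s.f.). Final answer: 0.1891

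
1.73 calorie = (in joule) 1 calorie = 4.184 J, so 1.73 calorie = 1.73 * 4.184 = 7.23832 J. 7.23832 J = 7.23832 joule ≈ 7.238 joule (4 s.f.). Final answer: 7.238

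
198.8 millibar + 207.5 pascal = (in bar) 0.2009. Check: 1 millibar = 100 Pa, so 198.8 millibar = 198.8 * 100 = 19880 Pa. 207.5 pascal = 207.5 Pa. Sum: 19880 + 207.5 = 20087.5 Pa. 1 bar = 100000 Pa, so 20087.5 Pa = 20087.5 / 100000 = 0.200875 bar ≈ 0.2009 bar (4 s.f.).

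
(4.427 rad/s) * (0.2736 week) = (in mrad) 7.326e+08. Check: 4.427 rad/s is already in rad/s. 1 week = 604800 s, so 0.2736 week = 0.2736 * 604800 = 165473.28 s. Combine: 4.427 rad/s * 165473.28 s = 732550.21 rad. 1 mrad = 0.001 rad, so 732550.21 rad = 732550.21 / 0.001 = 7.3255021e+08 mrad ≈ 7.326e+08 mrad (4 s.f.).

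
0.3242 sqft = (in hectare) 3.012e-06. Check: 1 sqft = 0.09290304 m^2, so 0.3242 sqft = 0.3242 * 0.09290304 = 0.030119166 m^2. 1 hectare = 10000 m^2, so 0.030119166 m^2 = 0.030119166 / 10000 = 3.0119166e-06 hectare ≈ 3.012e-06 hectare (4 s.f.).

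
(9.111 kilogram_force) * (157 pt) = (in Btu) 1 kilogram_force = 9.80665 N, so 9.111 kilogram_force = 9.111 * 9.80665 = 89.348388 N. 1 pt = 0.00035277778 m, so 157 pt = 157 * 0.00035277778 = 0.055386111 m. Combine: 89.348388 N * 0.055386111 m = 4.9486598 J. 1 Btu = 1055.0559 J, so 4.9486598 J = 4.9486598 / 1055.0559 = 0.0046904244 Btu ≈ 0.00469 Btu (4 s.f.). Final answer: 0.00469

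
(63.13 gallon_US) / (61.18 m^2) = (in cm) 1 gallon_US = 0.0037854118 m^3, so 63.13 gallon_US = 63.13 * 0.0037854118 = 0.23897305 m^3. 61.18 m^2 is already in m^2. Combine: 0.23897305 m^3 / 61.18 m^2 = 0.0039060648 m. 1 cm = 0.01 m, so 0.0039060648 m = 0.0039060648 / 0.01 = 0.39060648 cm ≈ 0.3906 cm (4 s.f.). Final answer: 0.3906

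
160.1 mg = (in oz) 1 mg = 1e-06 kg, so 160.1 mg = 160.1 * 1e-06 = 0.0001601 kg. 1 oz = 0.028349523 kg, so 0.0001601 kg = 0.0001601 / 0.028349523 = 0.0056473613 oz ≈ 0.005647 oz (4 s.f.). Final answer: 0.005647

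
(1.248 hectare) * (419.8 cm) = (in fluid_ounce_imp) 1 hectare = 10000 m^2, so 1.248 hectare = 1.248 * 10000 = 12480 m^2. 1 cm = 0.01 m, so 419.8 cm = 419.8 * 0.01 = 4.198 m. Combine: 12480 m^2 * 4.198 m = 52391.04 m^3. 1 fluid_ounce_imp = 2.8413063e-05 m^3, so 52391.04 m^3 = 52391.04 / 2.8413063e-05 = 1.8439068e+09 fluid_ounce_imp ≈ 1.844e+09 fluid_ounce_imp (4 s.f.). Final answer: 1.844e+09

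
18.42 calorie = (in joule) 77.07. Check: 1 calorie = 4.184 J, so 18.42 calorie = 18.42 * 4.184 = 77.06928 J. 77.06928 J = 77.06928 joule ≈ 77.07 joule (4 s.f.).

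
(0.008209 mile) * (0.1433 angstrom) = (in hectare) 1 mile = 1609.344 m, so 0.008209 mile = 0.008209 * 1609.344 = 13.211105 m. 1 angstrom = 1e-10 m, so 0.1433 angstrom = 0.1433 * 1e-10 = 1.433e-11 m. Combine: 13.211105 m * 1.433e-11 m = 1.8931513e-10 m^2. 1 hectare = 10000 m^2, so 1.8931513e-10 m^2 = 1.8931513e-10 / 10000 = 1.8931513e-14 hectare ≈ 1.893e-14 hectare (4 s.f.). Final answer: 1.893e-14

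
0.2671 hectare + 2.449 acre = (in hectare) 1 hectare = 10000 m^2, so 0.2671 hectare = 0.2671 * 10000 = 2671 m^2. 1 acre = 4046.8564 m^2, so 2.449 acre = 2.449 * 4046.8564 = 9910.7514 m^2. Sum: 2671 + 9910.7514 = 12581.751 m^2. 1 hectare = 10000 m^2, so 12581.751 m^2 = 12581.751 / 10000 = 1.2581751 hectare ≈ 1.258 hectare (4 s.f.). Final answer: 1.258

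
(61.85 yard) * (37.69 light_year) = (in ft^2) 2.171e+20. Check: 1 yard = 0.9144 m, so 61.85 yard = 61.85 * 0.9144 = 56.55564 m. 1 light_year = 9.4607305e+15 m, so 37.69 light_year = 37.69 * 9.4607305e+15 = 3.5657493e+17 m. Combine: 56.55564 m * 3.5657493e+17 m = 2.0166323e+19 m^2. 1 ft^2 = 0.09290304 m^2, so 2.0166323e+19 m^2 = 2.0166323e+19 / 0.09290304 = 2.170685e+20 ft^2 ≈ 2.171e+20 ft^2 (4 s.f.).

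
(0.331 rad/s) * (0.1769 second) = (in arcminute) 201.3. Check: 0.331 rad/s is already in rad/s. 0.1769 second = 0.1769 s. Combine: 0.331 rad/s * 0.1769 s = 0.0585539 rad. 1 arcminute = 0.00029088821 rad, so 0.0585539 rad = 0.0585539 / 0.00029088821 = 201.29348 arcminute ≈ 201.3 arcminute (4 s.f.).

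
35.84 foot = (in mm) 1 foot = 0.3048 m, so 35.84 foot = 35.84 * 0.3048 = 10.924032 m. 1 mm = 0.001 m, so 10.924032 m = 10.924032 / 0.001 = 10924.032 mm ≈ 1.092e+04 mm (4 s.f.). Final answer: 1.092e+04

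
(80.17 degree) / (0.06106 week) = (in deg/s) 1 degree = 0.017453293 rad, so 80.17 degree = 80.17 * 0.017453293 = 1.3992305 rad. 1 week = 604800 s, so 0.06106 week = 0.06106 * 604800 = 36929.088 s. Combine: 1.3992305 rad / 36929.088 s = 3.7889657e-05 rad/s. 1 deg/s = 0.017453293 rad/s, so 3.7889657e-05 rad/s = 3.7889657e-05 / 0.017453293 = 0.0021709174 deg/s ≈ 0.002171 deg/s (4 s.f.). Final answer: 0.002171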